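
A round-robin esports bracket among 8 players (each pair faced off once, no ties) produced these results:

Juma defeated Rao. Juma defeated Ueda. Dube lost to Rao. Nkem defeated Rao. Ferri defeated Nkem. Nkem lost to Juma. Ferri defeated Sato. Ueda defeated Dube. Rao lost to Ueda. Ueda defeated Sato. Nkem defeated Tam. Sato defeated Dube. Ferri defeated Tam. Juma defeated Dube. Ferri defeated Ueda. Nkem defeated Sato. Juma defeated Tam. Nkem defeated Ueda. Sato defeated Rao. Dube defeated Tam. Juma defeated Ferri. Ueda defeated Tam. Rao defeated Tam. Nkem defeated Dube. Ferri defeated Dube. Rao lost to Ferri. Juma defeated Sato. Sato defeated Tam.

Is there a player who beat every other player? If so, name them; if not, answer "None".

Juma

Juma has 7 wins out of 7 opponents — a perfect record.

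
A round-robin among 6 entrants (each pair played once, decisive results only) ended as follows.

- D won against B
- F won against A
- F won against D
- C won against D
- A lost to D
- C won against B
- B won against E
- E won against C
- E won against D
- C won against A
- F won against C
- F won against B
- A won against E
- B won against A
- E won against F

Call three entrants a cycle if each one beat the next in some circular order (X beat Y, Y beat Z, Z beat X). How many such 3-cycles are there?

Win totals: A 1, B 2, C 3, D 2, E 3, F 4.
An entrant with w wins dominates both others in C(w,2) triples; summing gives 0 + 1 + 3 + 1 + 3 + 6 = 14 transitive triples.
Total triples C(6,3) = 20, so cyclic triples = 20 − 14 = 6.

6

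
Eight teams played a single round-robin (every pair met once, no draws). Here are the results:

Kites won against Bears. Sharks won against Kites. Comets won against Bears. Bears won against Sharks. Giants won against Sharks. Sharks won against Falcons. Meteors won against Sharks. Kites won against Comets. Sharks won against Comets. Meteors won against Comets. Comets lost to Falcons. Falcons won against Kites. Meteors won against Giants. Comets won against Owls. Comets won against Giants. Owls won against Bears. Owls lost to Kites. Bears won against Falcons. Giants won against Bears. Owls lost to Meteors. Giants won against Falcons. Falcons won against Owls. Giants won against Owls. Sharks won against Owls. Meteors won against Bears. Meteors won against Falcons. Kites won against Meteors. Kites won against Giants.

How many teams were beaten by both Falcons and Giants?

1

Falcons beat: Owls, Kites, Comets.
Giants beat: Falcons, Owls, Sharks, Bears.
Both beat: Owls — 1.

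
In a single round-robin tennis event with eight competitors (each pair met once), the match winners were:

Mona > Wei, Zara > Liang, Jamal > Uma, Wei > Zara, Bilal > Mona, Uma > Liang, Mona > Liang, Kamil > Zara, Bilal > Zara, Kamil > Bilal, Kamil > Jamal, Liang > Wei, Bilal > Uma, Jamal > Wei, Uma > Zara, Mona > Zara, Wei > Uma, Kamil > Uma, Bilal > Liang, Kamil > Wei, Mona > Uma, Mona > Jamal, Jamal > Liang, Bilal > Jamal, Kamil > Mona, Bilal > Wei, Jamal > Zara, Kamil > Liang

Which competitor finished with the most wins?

Win totals: Kamil 7, Wei 2, Jamal 4, Zara 1, Liang 1, Uma 2, Bilal 6, Mona 5.
Kamil leads with 7 wins (next highest: 6).

Kamil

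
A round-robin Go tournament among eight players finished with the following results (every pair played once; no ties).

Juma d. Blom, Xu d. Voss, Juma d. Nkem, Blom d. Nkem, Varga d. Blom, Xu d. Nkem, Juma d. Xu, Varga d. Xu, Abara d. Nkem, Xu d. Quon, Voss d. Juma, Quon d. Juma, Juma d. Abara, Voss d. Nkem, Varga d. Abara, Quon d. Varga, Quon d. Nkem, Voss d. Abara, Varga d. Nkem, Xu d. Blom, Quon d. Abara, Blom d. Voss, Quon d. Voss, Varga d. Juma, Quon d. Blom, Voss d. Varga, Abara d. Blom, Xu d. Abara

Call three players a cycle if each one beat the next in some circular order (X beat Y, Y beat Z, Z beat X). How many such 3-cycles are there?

7

Win totals: Xu 5, Varga 5, Nkem 0, Abara 2, Voss 4, Juma 4, Quon 6, Blom 2.
A player with w wins dominates both others in C(w,2) triples; summing gives 10 + 10 + 0 + 1 + 6 + 6 + 15 + 1 = 49 transitive triples.
Total triples C(8,3) = 56, so cyclic triples = 56 − 49 = 7.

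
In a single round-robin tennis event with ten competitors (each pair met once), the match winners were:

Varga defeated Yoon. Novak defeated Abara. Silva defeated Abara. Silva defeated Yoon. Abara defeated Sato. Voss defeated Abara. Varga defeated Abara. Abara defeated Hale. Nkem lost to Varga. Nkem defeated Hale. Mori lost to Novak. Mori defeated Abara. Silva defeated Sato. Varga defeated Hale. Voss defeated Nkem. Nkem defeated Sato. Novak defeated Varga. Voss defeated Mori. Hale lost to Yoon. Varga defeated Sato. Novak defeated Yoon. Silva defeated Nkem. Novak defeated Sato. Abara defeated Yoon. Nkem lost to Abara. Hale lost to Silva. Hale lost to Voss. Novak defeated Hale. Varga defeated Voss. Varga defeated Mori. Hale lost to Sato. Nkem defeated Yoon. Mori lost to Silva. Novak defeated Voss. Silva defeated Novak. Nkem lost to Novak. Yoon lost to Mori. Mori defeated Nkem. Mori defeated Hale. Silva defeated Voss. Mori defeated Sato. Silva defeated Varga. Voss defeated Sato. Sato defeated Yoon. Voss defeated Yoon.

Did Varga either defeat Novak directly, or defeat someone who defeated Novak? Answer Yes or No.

No

Varga did not beat Novak directly.
Varga beat Yoon, Mori, Voss, Hale, Abara, Sato, Nkem, but each of them lost to Novak. No two-step path.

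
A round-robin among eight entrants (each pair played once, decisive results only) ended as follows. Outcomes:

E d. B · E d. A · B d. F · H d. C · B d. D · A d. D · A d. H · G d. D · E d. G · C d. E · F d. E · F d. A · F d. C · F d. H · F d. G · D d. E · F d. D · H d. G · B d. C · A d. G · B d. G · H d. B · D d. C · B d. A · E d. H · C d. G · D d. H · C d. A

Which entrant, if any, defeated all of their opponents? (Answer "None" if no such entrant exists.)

None

Highest win total is F with 6 (out of 7 possible).
F lost to B, so no entrant went undefeated.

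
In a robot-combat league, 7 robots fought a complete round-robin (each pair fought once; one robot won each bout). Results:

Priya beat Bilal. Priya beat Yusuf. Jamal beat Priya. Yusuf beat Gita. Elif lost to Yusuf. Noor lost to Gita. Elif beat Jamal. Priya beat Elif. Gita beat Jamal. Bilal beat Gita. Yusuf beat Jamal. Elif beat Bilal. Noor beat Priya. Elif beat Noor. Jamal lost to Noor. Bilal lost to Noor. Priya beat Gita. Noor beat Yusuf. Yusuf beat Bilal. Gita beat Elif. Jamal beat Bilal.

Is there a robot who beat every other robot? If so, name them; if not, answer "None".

None

Highest win total is Yusuf with 4 (out of 6 possible).
Yusuf lost to Priya, Noor, so no robot went undefeated.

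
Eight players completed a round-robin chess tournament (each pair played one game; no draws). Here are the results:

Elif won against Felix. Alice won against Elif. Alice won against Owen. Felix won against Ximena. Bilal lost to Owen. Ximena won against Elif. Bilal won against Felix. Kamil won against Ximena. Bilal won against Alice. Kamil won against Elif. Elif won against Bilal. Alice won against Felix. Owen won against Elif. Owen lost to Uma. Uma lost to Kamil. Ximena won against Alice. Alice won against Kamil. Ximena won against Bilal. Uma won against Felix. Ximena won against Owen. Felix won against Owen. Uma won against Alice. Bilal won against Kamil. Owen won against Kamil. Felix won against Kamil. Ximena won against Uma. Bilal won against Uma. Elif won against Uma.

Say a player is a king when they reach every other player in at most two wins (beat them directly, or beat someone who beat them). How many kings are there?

8

Uma reaches everyone (king).
Felix reaches everyone (king).
Bilal reaches everyone (king).
Kamil reaches everyone (king).
Elif reaches everyone (king).
Owen reaches everyone (king).
Ximena reaches everyone (king).
Alice reaches everyone (king).
Kings: Uma, Felix, Bilal, Kamil, Elif, Owen, Ximena, Alice — 8.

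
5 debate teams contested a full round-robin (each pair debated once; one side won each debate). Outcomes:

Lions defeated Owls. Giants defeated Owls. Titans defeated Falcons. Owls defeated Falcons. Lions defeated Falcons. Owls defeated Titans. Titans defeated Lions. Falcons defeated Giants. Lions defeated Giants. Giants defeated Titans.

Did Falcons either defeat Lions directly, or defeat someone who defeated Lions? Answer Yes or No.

Falcons did not beat Lions directly.
Falcons beat Giants, but each of them lost to Lions. No two-step path.

No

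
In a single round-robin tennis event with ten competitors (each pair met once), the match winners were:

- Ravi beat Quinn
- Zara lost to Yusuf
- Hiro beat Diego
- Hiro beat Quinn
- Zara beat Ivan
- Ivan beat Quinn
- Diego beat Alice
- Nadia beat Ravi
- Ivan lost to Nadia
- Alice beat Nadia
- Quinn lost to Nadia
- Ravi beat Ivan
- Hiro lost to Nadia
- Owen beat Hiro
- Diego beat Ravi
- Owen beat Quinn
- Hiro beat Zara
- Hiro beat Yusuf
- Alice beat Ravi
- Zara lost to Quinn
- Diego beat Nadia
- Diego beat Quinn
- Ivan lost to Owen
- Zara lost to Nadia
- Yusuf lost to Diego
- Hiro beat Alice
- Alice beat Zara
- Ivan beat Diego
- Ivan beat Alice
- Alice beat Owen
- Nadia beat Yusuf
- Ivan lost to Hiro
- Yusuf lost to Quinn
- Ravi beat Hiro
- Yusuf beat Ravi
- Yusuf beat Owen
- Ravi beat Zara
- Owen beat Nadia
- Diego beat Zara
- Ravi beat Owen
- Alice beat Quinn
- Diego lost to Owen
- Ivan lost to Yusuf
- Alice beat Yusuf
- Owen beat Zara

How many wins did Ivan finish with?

Ivan's results: beat Quinn, Alice, Diego; lost to Nadia, Ravi, Yusuf, Hiro, Owen, Zara.
That is 3 wins.

3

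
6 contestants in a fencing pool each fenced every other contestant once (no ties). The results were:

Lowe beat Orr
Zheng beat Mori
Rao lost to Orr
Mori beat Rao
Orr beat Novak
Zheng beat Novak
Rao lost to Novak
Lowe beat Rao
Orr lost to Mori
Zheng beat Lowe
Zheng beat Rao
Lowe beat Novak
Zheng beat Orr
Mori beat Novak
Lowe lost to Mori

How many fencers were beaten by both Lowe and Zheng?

3

Lowe beat: Novak, Rao, Orr.
Zheng beat: Mori, Novak, Lowe, Rao, Orr.
Both beat: Novak, Rao, Orr — 3.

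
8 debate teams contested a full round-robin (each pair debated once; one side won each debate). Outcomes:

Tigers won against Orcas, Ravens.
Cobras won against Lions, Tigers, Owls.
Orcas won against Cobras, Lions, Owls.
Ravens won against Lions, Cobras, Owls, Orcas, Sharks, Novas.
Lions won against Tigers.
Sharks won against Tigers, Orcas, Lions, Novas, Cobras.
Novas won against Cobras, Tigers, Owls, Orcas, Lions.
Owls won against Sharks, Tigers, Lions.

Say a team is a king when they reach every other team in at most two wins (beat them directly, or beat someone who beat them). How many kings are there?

5

Novas reaches everyone (king).
Ravens reaches everyone (king).
Tigers reaches everyone (king).
Cobras cannot reach Novas in two steps.
Lions cannot reach Novas, Cobras, Sharks, Owls in two steps.
Sharks reaches everyone (king).
Orcas cannot reach Novas, Ravens in two steps.
Owls reaches everyone (king).
Kings: Novas, Ravens, Tigers, Sharks, Owls — 5.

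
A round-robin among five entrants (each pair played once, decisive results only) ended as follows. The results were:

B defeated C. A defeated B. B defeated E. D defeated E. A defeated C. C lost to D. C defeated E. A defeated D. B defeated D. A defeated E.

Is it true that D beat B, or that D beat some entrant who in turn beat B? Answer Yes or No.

D did not beat B directly.
D beat C, E, but each of them lost to B. No two-step path.

No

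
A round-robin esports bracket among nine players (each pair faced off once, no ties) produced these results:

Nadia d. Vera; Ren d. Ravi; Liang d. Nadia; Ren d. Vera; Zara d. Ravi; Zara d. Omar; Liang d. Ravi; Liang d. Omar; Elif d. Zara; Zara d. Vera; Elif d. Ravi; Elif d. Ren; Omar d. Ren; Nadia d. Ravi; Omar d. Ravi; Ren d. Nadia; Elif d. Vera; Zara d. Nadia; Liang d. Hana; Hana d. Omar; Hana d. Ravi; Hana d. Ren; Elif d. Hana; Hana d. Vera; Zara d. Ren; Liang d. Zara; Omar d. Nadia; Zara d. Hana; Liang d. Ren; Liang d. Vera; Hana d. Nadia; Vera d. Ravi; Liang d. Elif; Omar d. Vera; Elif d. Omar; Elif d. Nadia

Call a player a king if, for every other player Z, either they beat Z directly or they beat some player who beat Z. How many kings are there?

1

Elif cannot reach Liang in two steps.
Vera cannot reach Elif, Omar, Hana, Liang, Nadia, Ren, Zara in two steps.
Omar cannot reach Elif, Hana, Liang, Zara in two steps.
Ravi cannot reach Elif, Vera, Omar, Hana, Liang, Nadia, Ren, Zara in two steps.
Hana cannot reach Elif, Liang, Zara in two steps.
Liang reaches everyone (king).
Nadia cannot reach Elif, Omar, Hana, Liang, Ren, Zara in two steps.
Ren cannot reach Elif, Omar, Hana, Liang, Zara in two steps.
Zara cannot reach Elif, Liang in two steps.
Kings: Liang — 1.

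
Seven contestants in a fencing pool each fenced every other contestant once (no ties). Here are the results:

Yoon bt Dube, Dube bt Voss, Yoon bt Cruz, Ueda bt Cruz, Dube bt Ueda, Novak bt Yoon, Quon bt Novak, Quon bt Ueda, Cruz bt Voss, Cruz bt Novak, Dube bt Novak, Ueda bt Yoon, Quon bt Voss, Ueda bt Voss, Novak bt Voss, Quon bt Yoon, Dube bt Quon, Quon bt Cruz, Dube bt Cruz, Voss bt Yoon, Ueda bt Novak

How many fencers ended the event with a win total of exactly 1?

Win totals: Voss 1, Yoon 2, Novak 2, Cruz 2, Quon 5, Ueda 4, Dube 5.
Exactly 1: Voss — 1 fencer.

1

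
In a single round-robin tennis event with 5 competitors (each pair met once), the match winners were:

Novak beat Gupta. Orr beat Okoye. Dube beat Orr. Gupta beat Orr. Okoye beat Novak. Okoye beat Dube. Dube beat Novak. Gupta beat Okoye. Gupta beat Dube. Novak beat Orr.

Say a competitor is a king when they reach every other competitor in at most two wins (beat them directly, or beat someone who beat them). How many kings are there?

Okoye reaches everyone (king).
Novak reaches everyone (king).
Orr cannot reach Gupta in two steps.
Dube reaches everyone (king).
Gupta reaches everyone (king).
Kings: Okoye, Novak, Dube, Gupta — 4.

4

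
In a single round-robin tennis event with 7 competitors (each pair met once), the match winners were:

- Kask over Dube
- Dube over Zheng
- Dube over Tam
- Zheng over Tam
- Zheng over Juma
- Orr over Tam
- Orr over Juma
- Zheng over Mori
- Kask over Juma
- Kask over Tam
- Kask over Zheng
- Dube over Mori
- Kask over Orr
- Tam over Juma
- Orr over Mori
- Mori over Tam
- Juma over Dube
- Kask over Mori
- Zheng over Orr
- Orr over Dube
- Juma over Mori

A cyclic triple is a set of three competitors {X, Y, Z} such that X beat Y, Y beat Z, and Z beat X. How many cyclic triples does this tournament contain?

4

Win totals: Tam 1, Juma 2, Zheng 4, Mori 1, Orr 4, Dube 3, Kask 6.
A competitor with w wins dominates both others in C(w,2) triples; summing gives 0 + 1 + 6 + 0 + 6 + 3 + 15 = 31 transitive triples.
Total triples C(7,3) = 35, so cyclic triples = 35 − 31 = 4.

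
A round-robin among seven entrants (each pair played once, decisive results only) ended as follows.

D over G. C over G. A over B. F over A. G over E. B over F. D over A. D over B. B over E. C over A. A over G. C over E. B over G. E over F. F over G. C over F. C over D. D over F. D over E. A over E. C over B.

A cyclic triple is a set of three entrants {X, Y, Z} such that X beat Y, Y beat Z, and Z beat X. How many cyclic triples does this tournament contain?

3

Win totals: A 3, B 3, C 6, D 5, E 1, F 2, G 1.
An entrant with w wins dominates both others in C(w,2) triples; summing gives 3 + 3 + 15 + 10 + 0 + 1 + 0 = 32 transitive triples.
Total triples C(7,3) = 35, so cyclic triples = 35 − 32 = 3.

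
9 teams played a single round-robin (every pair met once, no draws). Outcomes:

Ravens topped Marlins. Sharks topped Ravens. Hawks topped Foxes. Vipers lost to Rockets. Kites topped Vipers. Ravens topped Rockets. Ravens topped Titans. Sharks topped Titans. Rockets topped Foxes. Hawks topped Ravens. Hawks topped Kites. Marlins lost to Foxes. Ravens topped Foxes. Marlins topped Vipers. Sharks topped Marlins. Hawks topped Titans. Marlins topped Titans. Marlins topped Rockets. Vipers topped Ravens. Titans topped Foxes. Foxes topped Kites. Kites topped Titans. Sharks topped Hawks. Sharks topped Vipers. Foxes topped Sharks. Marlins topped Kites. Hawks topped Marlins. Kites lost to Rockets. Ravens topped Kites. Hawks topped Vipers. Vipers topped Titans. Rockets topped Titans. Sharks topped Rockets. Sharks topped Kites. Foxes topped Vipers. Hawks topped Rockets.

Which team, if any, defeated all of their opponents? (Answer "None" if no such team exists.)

Highest win total is Sharks with 7 (out of 8 possible).
Sharks lost to Foxes, so no team went undefeated.

None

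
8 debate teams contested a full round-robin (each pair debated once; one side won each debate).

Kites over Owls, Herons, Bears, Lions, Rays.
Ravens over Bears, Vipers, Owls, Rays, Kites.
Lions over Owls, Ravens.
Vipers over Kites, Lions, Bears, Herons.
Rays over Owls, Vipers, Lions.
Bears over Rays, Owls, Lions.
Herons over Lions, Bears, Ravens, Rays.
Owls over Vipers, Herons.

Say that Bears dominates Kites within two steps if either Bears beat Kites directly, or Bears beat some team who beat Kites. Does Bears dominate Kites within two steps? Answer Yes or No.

No

Bears did not beat Kites directly.
Bears beat Lions, Rays, Owls, but each of them lost to Kites. No two-step path.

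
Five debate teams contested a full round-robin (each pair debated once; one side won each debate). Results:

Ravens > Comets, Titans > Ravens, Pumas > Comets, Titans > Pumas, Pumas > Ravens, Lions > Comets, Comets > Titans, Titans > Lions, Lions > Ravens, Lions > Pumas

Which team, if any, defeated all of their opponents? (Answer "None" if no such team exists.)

Highest win total is Titans with 3 (out of 4 possible).
Titans lost to Comets, so no team went undefeated.

None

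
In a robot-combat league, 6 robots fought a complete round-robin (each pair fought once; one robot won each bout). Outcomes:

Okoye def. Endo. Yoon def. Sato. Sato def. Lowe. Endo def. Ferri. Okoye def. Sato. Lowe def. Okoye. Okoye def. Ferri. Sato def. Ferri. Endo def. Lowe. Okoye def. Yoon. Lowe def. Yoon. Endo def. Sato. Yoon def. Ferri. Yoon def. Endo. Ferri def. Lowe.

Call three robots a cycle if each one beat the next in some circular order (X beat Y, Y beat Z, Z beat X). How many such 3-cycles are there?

Of the C(6,3) = 20 triples, the cyclic ones are: {Okoye, Lowe, Endo}; {Okoye, Lowe, Sato}; {Okoye, Lowe, Ferri}; {Lowe, Yoon, Endo}; {Lowe, Yoon, Sato}; {Lowe, Yoon, Ferri}.
That is 6.

6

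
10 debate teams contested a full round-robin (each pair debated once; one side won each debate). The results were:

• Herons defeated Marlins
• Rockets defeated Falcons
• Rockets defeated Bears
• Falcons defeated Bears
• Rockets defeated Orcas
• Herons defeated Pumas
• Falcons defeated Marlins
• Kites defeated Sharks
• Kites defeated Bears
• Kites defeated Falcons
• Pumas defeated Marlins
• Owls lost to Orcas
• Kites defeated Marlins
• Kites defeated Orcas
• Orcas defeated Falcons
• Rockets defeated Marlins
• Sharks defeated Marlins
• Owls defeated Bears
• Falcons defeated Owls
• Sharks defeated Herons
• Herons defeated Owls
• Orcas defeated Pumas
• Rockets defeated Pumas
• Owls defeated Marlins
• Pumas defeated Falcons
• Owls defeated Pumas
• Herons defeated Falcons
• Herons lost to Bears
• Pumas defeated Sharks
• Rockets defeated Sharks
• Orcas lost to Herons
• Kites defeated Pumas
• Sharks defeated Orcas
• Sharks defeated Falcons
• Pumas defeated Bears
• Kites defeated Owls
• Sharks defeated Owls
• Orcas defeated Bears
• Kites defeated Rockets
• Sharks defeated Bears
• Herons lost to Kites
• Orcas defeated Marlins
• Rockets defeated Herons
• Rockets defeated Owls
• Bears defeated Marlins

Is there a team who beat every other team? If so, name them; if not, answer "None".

Kites

Kites has 9 wins out of 9 opponents — a perfect record.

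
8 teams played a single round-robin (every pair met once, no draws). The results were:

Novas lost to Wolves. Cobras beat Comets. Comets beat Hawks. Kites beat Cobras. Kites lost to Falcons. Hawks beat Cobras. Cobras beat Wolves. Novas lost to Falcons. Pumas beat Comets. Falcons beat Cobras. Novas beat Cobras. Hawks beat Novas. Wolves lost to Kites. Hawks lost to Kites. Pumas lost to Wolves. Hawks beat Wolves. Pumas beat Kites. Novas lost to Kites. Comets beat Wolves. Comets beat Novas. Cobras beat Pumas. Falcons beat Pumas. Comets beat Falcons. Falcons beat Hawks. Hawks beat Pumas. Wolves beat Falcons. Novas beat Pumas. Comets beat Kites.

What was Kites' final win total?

Kites' results: beat Hawks, Cobras, Wolves, Novas; lost to Falcons, Pumas, Comets.
That is 4 wins.

4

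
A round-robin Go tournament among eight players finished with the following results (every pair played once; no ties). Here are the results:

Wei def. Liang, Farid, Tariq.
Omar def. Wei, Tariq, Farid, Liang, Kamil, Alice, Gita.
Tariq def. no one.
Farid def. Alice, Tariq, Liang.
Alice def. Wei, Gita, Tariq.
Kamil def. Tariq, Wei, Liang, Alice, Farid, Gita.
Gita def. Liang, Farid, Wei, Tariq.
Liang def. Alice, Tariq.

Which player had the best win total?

Omar

Win totals: Wei 3, Omar 7, Farid 3, Kamil 6, Gita 4, Liang 2, Tariq 0, Alice 3.
Omar leads with 7 wins (next highest: 6).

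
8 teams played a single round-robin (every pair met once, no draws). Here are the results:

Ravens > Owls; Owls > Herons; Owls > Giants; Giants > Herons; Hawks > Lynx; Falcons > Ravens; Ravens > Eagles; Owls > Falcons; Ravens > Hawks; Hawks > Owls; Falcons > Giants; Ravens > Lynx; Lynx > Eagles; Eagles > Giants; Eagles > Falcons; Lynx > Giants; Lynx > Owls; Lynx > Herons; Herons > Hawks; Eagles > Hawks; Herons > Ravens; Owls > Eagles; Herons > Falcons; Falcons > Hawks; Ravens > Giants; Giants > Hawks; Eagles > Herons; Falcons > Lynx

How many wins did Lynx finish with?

Lynx's results: beat Owls, Giants, Herons, Eagles; lost to Ravens, Falcons, Hawks.
That is 4 wins.

4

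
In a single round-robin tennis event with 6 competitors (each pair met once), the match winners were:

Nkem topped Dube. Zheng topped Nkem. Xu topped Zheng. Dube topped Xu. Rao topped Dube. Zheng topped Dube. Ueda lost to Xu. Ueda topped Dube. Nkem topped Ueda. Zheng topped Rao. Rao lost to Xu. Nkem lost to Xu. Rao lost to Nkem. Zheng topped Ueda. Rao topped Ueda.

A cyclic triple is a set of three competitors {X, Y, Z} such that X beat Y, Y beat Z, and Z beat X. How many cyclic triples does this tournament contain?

Win totals: Zheng 4, Rao 2, Ueda 1, Nkem 3, Dube 1, Xu 4.
A competitor with w wins dominates both others in C(w,2) triples; summing gives 6 + 1 + 0 + 3 + 0 + 6 = 16 transitive triples.
Total triples C(6,3) = 20, so cyclic triples = 20 − 16 = 4.

4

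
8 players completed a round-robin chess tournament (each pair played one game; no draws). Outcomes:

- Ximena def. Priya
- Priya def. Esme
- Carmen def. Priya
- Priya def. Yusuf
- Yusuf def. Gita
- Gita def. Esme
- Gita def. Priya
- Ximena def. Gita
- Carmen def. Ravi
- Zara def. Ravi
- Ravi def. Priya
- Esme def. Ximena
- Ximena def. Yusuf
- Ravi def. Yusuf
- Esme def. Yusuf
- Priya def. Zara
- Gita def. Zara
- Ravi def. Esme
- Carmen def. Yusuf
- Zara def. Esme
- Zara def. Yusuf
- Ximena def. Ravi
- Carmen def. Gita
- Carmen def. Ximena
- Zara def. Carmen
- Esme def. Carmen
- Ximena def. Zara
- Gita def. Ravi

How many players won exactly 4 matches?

2

Win totals: Gita 4, Ximena 5, Carmen 5, Yusuf 1, Priya 3, Zara 4, Ravi 3, Esme 3.
Exactly 4: Gita, Zara — 2 players.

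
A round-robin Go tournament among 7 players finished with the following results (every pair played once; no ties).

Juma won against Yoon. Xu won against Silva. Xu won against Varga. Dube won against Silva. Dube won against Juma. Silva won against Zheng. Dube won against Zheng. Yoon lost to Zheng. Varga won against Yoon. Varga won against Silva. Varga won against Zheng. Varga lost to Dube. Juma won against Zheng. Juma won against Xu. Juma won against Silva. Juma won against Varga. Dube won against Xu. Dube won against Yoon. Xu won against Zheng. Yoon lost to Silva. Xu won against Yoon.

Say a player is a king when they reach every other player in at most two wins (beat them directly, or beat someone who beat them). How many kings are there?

Dube reaches everyone (king).
Xu cannot reach Dube, Juma in two steps.
Juma cannot reach Dube in two steps.
Zheng cannot reach Dube, Xu, Juma, Silva, Varga in two steps.
Silva cannot reach Dube, Xu, Juma, Varga in two steps.
Varga cannot reach Dube, Xu, Juma in two steps.
Yoon cannot reach Dube, Xu, Juma, Zheng, Silva, Varga in two steps.
Kings: Dube — 1.

1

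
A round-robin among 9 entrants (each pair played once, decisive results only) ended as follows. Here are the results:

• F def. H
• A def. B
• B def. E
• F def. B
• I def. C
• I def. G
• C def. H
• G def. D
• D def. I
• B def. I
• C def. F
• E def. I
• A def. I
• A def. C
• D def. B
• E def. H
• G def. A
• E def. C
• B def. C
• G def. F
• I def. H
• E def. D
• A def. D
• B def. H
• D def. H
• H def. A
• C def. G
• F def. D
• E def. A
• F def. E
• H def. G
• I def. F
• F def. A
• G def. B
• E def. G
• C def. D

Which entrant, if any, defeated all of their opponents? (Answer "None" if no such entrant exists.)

Highest win total is E with 6 (out of 8 possible).
E lost to B, F, so no entrant went undefeated.

None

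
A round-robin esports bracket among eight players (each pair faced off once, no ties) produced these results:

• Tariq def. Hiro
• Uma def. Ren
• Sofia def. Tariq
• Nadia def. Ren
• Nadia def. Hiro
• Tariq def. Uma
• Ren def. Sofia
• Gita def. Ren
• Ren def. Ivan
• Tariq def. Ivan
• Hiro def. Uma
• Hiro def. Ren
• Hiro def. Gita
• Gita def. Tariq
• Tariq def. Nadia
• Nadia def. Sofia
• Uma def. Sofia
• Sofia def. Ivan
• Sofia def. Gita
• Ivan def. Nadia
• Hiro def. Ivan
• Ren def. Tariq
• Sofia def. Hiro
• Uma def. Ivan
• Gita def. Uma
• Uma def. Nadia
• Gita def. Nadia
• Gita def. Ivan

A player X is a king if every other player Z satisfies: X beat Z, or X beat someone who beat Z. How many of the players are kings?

Uma reaches everyone (king).
Hiro reaches everyone (king).
Gita reaches everyone (king).
Ivan cannot reach Uma, Gita, Tariq in two steps.
Tariq reaches everyone (king).
Sofia reaches everyone (king).
Ren reaches everyone (king).
Nadia reaches everyone (king).
Kings: Uma, Hiro, Gita, Tariq, Sofia, Ren, Nadia — 7.

7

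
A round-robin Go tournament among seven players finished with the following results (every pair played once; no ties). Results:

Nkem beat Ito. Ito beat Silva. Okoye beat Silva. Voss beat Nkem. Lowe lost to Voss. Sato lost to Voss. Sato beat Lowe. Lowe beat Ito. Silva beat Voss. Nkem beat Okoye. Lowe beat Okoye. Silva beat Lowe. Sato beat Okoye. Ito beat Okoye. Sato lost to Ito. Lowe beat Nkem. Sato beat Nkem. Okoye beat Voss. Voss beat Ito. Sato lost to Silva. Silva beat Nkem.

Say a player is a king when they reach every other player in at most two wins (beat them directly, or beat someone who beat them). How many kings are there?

6

Ito reaches everyone (king).
Sato reaches everyone (king).
Okoye reaches everyone (king).
Lowe reaches everyone (king).
Voss reaches everyone (king).
Nkem cannot reach Lowe in two steps.
Silva reaches everyone (king).
Kings: Ito, Sato, Okoye, Lowe, Voss, Silva — 6.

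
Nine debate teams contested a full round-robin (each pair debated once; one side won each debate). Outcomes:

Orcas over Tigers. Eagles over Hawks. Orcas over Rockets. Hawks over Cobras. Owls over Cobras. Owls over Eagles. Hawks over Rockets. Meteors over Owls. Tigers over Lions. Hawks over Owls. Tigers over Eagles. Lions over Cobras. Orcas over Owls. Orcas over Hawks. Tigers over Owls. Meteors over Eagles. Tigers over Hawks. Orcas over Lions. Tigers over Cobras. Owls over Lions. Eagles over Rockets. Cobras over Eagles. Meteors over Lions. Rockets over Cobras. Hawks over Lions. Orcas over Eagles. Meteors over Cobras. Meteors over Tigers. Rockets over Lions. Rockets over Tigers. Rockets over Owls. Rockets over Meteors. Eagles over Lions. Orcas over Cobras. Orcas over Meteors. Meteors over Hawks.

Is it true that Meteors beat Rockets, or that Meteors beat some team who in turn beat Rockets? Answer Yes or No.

Meteors did not beat Rockets directly.
Meteors beat Owls, Eagles, Lions, Hawks, Cobras, Tigers. Of those, Eagles beat Rockets.

Yes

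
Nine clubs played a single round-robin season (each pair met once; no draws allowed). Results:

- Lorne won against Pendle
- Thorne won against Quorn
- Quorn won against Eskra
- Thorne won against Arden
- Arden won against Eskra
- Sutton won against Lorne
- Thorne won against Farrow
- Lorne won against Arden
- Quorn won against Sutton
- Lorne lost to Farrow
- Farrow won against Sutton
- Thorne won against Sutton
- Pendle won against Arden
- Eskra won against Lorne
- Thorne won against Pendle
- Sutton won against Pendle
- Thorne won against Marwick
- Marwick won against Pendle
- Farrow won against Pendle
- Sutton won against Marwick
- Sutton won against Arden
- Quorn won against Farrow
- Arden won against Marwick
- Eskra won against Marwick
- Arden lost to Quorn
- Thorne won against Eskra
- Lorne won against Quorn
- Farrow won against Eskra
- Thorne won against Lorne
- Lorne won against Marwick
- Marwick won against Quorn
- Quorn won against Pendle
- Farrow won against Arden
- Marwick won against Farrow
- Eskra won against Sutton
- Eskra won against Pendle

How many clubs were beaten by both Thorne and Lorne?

4

Thorne beat: Eskra, Sutton, Marwick, Quorn, Arden, Lorne, Farrow, Pendle.
Lorne beat: Marwick, Quorn, Arden, Pendle.
Both beat: Marwick, Quorn, Arden, Pendle — 4.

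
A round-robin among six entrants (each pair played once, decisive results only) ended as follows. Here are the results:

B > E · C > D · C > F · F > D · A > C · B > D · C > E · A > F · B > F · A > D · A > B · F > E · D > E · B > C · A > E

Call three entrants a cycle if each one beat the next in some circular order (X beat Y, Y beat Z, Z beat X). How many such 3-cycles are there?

Of the C(6,3) = 20 triples, the cyclic ones are: none.
That is 0.

0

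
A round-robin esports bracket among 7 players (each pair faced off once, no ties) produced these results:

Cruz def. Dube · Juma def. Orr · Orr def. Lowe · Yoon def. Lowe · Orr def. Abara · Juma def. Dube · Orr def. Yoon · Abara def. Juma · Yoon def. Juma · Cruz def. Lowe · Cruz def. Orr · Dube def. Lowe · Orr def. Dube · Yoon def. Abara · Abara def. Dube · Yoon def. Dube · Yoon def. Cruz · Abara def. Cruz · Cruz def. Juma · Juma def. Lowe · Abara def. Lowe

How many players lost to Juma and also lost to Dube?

Juma beat: Orr, Lowe, Dube.
Dube beat: Lowe.
Both beat: Lowe — 1.

1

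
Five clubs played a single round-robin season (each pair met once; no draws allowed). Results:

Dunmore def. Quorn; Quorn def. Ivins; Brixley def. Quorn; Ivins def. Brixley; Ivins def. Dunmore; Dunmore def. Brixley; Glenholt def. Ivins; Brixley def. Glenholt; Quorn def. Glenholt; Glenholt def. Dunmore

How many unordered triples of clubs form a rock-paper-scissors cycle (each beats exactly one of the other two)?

Win totals: Brixley 2, Ivins 2, Dunmore 2, Glenholt 2, Quorn 2.
A club with w wins dominates both others in C(w,2) triples; summing gives 1 + 1 + 1 + 1 + 1 = 5 transitive triples.
Total triples C(5,3) = 10, so cyclic triples = 10 − 5 = 5.

5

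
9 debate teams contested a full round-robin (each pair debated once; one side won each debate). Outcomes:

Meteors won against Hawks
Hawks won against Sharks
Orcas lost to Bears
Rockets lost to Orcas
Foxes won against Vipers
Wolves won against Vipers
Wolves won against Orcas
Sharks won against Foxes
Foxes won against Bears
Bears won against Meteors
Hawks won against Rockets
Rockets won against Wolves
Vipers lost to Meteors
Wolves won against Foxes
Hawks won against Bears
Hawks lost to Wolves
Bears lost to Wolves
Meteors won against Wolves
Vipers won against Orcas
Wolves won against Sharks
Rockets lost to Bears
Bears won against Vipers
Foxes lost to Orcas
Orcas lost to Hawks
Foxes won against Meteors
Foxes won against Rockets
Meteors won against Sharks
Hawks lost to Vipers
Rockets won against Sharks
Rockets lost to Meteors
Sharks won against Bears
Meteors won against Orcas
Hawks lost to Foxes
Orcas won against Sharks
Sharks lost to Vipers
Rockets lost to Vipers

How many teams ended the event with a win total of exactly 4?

3

Win totals: Foxes 5, Sharks 2, Hawks 4, Bears 4, Vipers 4, Meteors 6, Wolves 6, Orcas 3, Rockets 2.
Exactly 4: Hawks, Bears, Vipers — 3 teams.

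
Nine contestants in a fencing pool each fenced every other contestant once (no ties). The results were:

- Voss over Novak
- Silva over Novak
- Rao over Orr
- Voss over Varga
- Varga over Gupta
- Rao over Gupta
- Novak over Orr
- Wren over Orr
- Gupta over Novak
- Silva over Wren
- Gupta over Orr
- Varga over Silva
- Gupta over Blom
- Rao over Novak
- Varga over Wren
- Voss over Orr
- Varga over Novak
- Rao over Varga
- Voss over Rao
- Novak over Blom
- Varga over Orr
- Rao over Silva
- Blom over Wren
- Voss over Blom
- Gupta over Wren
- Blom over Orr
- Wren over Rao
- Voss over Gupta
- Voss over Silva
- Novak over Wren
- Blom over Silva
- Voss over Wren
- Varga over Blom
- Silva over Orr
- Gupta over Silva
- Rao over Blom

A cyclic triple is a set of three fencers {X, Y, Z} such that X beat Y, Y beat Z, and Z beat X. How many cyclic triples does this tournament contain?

Win totals: Novak 3, Wren 2, Gupta 5, Silva 3, Varga 6, Orr 0, Rao 6, Voss 8, Blom 3.
A fencer with w wins dominates both others in C(w,2) triples; summing gives 3 + 1 + 10 + 3 + 15 + 0 + 15 + 28 + 3 = 78 transitive triples.
Total triples C(9,3) = 84, so cyclic triples = 84 − 78 = 6.

6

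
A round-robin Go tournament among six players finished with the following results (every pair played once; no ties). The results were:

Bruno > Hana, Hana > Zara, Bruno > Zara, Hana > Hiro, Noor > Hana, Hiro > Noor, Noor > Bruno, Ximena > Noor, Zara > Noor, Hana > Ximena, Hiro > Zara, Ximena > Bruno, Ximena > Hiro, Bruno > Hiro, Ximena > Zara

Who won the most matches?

Ximena

Win totals: Hiro 2, Noor 2, Hana 3, Zara 1, Bruno 3, Ximena 4.
Ximena leads with 4 wins (next highest: 3).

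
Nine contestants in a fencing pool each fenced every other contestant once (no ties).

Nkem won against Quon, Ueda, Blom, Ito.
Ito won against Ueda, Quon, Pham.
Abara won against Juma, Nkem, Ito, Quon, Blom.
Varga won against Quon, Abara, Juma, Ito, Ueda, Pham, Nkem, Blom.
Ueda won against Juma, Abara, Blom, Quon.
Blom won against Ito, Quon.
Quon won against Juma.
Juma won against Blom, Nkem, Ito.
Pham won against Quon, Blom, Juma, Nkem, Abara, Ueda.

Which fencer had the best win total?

Win totals: Abara 5, Juma 3, Nkem 4, Blom 2, Ito 3, Varga 8, Ueda 4, Pham 6, Quon 1.
Varga leads with 8 wins (next highest: 6).

Varga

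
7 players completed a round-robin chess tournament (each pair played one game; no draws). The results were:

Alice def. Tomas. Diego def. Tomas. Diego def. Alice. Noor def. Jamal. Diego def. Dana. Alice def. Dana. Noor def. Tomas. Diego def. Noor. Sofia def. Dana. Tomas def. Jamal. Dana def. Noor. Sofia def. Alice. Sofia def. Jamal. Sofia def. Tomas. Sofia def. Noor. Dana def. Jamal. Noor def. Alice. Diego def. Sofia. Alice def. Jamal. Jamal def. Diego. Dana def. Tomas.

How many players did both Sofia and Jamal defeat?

0

Sofia beat: Dana, Alice, Noor, Jamal, Tomas.
Jamal beat: Diego.
No one was beaten by both.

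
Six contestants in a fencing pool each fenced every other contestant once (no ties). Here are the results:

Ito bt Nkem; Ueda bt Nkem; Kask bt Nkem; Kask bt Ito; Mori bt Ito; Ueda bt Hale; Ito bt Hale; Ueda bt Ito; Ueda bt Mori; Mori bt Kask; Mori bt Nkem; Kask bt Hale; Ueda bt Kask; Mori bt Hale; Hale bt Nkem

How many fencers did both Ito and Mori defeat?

2

Ito beat: Hale, Nkem.
Mori beat: Kask, Hale, Nkem, Ito.
Both beat: Hale, Nkem — 2.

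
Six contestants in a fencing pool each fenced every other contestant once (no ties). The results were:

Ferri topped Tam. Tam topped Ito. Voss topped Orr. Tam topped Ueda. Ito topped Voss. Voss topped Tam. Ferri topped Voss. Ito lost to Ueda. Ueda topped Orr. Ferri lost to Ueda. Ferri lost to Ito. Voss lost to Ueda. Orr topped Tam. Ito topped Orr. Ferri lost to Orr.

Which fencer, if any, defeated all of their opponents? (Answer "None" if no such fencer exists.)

Highest win total is Ueda with 4 (out of 5 possible).
Ueda lost to Tam, so no fencer went undefeated.

None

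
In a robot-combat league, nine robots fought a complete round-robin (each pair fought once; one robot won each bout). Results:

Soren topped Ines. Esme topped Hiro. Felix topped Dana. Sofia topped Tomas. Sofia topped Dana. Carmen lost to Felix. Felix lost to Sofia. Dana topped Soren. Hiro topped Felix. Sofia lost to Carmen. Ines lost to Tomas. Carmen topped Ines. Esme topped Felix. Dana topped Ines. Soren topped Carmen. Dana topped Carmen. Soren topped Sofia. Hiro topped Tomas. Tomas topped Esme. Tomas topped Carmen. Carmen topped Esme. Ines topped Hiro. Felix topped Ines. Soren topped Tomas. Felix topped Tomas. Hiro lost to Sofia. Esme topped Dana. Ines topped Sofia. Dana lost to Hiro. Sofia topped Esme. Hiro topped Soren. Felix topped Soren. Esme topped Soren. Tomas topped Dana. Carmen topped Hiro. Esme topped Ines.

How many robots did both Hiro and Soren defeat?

1

Hiro beat: Felix, Tomas, Soren, Dana.
Soren beat: Sofia, Carmen, Tomas, Ines.
Both beat: Tomas — 1.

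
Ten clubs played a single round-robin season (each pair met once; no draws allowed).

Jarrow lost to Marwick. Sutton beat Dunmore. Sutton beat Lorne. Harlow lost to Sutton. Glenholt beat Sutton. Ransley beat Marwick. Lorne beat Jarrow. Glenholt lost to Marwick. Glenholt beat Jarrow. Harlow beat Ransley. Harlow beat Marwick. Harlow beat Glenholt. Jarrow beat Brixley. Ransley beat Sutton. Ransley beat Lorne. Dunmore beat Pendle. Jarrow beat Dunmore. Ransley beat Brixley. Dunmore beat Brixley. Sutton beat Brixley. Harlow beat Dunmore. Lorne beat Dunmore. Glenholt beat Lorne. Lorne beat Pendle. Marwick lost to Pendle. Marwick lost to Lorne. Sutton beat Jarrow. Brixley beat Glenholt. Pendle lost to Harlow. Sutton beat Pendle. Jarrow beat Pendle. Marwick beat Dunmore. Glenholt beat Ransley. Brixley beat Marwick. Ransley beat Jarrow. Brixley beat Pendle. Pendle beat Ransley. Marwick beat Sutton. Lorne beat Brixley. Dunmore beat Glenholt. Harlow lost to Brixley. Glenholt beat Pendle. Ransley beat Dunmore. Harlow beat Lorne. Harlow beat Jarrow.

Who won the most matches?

Win totals: Lorne 5, Jarrow 3, Dunmore 3, Marwick 4, Brixley 4, Glenholt 5, Harlow 7, Pendle 2, Ransley 6, Sutton 6.
Harlow leads with 7 wins (next highest: 6).

Harlow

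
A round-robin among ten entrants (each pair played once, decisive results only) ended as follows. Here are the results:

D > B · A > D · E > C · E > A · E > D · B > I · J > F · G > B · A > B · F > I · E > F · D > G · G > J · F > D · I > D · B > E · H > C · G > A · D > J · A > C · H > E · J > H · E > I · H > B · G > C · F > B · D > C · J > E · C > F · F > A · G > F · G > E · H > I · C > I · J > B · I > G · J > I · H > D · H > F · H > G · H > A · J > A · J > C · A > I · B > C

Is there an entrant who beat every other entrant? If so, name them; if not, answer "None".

Highest win total is H with 8 (out of 9 possible).
H lost to J, so no entrant went undefeated.

None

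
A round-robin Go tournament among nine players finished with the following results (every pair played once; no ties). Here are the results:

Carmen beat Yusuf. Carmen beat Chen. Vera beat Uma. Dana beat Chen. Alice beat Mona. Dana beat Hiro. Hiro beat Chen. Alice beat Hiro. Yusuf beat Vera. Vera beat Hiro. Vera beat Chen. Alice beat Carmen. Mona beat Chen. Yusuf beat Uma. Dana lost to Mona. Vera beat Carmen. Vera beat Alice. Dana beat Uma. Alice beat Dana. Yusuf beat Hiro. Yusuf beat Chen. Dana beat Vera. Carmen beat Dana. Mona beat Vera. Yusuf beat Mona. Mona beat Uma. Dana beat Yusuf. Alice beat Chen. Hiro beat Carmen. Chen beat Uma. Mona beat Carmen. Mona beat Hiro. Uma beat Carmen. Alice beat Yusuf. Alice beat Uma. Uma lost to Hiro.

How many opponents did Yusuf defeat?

Yusuf's results: beat Vera, Mona, Uma, Chen, Hiro; lost to Carmen, Dana, Alice.
That is 5 wins.

5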